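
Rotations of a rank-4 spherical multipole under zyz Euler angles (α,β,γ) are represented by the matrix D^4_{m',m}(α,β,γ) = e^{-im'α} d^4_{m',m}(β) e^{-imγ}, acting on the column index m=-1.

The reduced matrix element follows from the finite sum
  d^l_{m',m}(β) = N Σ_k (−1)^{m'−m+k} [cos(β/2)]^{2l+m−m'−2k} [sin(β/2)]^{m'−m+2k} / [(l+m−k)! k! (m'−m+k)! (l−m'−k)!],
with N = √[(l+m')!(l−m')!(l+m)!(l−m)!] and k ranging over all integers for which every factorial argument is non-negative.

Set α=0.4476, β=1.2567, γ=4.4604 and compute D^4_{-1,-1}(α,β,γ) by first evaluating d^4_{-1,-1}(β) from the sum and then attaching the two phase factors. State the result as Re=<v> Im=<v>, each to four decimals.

Re=-0.0010 Im=0.0052

Split into d^4_{-1,-1}(β=1.2567) × two z-phases.
With c≡cos(β/2)=0.808998 and s≡sin(β/2)=0.587811, N=[6·120·6·120]^{1/2}=720.000000
k: max(0,(-1)−(-1))=0 … min(4+(-1),4−(-1))=3
  k=0: (−1)^0·720.0000/(720)·0.8090^8·0.5878^0 = +0.183477
  k=1: (−1)^1·720.0000/(48)·0.8090^6·0.5878^2 = -1.452956
  k=2: (−1)^2·720.0000/(24)·0.8090^4·0.5878^4 = +1.534130
  k=3: (−1)^3·720.0000/(72)·0.8090^2·0.5878^6 = -0.269973
d^4_{-1,-1}(1.2567) = +0.183477 -1.452956 +1.534130 -0.269973 = -0.005322
D = (+0.901488+0.432803i)·(-0.005322)·(-0.249331-0.968418i) = -0.001035+0.005221i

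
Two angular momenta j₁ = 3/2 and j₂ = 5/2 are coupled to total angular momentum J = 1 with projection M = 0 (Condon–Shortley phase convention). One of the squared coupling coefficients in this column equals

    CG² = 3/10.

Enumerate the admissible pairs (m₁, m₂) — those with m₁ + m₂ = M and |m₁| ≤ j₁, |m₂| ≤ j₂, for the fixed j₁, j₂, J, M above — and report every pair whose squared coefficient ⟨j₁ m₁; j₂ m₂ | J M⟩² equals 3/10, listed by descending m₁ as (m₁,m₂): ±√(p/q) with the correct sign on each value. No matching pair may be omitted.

(1/2,-1/2): −√(3/10); (-1/2,1/2): +√(3/10)

Admissible pairs with m₁+m₂ = M = 0: (-3/2,3/2), (-1/2,1/2), (1/2,-1/2), (3/2,-3/2)
  (m₁,m₂)=(3/2,-3/2): CG² = 1/5, CG = +√(1/5)
  (m₁,m₂)=(1/2,-1/2): CG² = 3/10, CG = −√(3/10)   ← matches the target
  (m₁,m₂)=(-1/2,1/2): CG² = 3/10, CG = +√(3/10)   ← matches the target
  (m₁,m₂)=(-3/2,3/2): CG² = 1/5, CG = −√(1/5)
Pairs with CG² = 3/10: (1/2,-1/2): −√(3/10); (-1/2,1/2): +√(3/10)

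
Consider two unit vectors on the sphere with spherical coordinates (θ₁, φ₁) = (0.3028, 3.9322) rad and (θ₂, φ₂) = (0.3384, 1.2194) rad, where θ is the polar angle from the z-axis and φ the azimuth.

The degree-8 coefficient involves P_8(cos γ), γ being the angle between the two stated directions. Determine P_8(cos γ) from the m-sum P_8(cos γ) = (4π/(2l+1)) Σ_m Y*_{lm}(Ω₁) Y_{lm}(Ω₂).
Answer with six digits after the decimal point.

-0.069524

Term-by-term m-sum for l=8 (normalisation 4π/17 = 0.739198):
  m=-8: Y*=+0.000032+0.000001i  Y=-0.000072+0.000025i  product -0.000000+0.000000i
  m=-7: Y*=-0.000302+0.000281i  Y=-0.000545-0.000671i  product +0.000000+0.000000i
  m=-6: Y*=+0.000105-0.003350i  Y=+0.003186-0.005344i  product -0.000018-0.000011i
  m=-5: Y*=+0.013438+0.014157i  Y=+0.031449+0.005924i  product +0.000339+0.000525i
  m=-4: Y*=-0.083612-0.001742i  Y=+0.019818+0.118865i  product -0.001450-0.009973i
  m=-3: Y*=+0.185481-0.179772i  Y=-0.281582+0.159957i  product -0.023472+0.080290i
  m=-2: Y*=-0.005531+0.530881i  Y=-0.430886-0.364992i  product +0.196151-0.226730i
  m=-1: Y*=-0.395080-0.399218i  Y=+0.155809-0.424998i  product -0.231224+0.105706i
  m=+0: Y*=-0.099726-0.000000i  Y=-0.253640+0.000000i  product +0.025295+0.000000i
  m=+1: Y*=+0.395080-0.399218i  Y=-0.155809-0.424998i  product -0.231224-0.105706i
  m=+2: Y*=-0.005531-0.530881i  Y=-0.430886+0.364992i  product +0.196151+0.226730i
  m=+3: Y*=-0.185481-0.179772i  Y=+0.281582+0.159957i  product -0.023472-0.080290i
  m=+4: Y*=-0.083612+0.001742i  Y=+0.019818-0.118865i  product -0.001450+0.009973i
  m=+5: Y*=-0.013438+0.014157i  Y=-0.031449+0.005924i  product +0.000339-0.000525i
  m=+6: Y*=+0.000105+0.003350i  Y=+0.003186+0.005344i  product -0.000018+0.000011i
  m=+7: Y*=+0.000302+0.000281i  Y=+0.000545-0.000671i  product +0.000000-0.000000i
  m=+8: Y*=+0.000032-0.000001i  Y=-0.000072-0.000025i  product -0.000000-0.000000i
Σ over m = -0.094054-0.000000i; ×(4π/17) → -0.069524-0.000000i. Real part: -0.069524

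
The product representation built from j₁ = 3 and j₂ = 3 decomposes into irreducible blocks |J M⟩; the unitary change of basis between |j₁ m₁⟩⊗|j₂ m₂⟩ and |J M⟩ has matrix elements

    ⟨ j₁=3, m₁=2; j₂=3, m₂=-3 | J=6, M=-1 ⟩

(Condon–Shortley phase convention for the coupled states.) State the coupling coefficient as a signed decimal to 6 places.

+√(1/132) = +0.087039

√[13·0!6!6!/13! · 5!1!0!6!5!7!] = √(622080000/11)
  +(−1)^0/∏(0,0,1,0,5,6)! = 1/86400  (running 1/86400)
⟨..|..⟩ = √(622080000/11)·(1/86400) = +0.087039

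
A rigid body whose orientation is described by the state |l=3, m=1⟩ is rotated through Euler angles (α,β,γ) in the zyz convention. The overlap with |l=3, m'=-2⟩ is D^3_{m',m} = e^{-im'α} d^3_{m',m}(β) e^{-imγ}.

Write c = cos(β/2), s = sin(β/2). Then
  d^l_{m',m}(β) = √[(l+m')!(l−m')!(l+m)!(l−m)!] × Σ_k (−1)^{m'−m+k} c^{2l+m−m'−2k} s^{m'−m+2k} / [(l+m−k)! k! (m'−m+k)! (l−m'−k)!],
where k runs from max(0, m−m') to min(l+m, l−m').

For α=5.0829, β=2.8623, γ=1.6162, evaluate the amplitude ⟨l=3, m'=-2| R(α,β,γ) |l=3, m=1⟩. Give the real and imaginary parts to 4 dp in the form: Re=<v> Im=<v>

Split into d^3_{-2,1}(β=2.8623) × two z-phases.
Half-angle: c=0.139193, s=0.990265. N=√(1·120·24·2)=75.894664
The bounds max(0,m−m')=3 and min(l+m,l−m')=4 give 2 terms
  k=3: (−1)^0·75.8947/(12)·0.1392^3·0.9903^3 = +0.016563
  k=4: (−1)^1·75.8947/(24)·0.1392^1·0.9903^5 = -0.419155
d^3_{-2,1}(2.8623) = +0.016563 -0.419155 = -0.402592
D = (-0.737779-0.675042i)·(-0.402592)·(-0.045388-0.998969i) = +0.258005-0.309053i

Re=0.2580 Im=-0.3091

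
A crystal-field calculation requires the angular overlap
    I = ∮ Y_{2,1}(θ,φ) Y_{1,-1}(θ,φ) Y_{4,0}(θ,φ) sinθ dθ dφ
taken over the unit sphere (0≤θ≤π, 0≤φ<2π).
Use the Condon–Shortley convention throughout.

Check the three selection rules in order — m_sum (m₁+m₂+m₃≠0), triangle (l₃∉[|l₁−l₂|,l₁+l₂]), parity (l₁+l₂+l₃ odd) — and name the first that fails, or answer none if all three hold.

m₁+m₂+m₃ = 1 − 1 + 0 = 0  ✓
triangle: need |l₁−l₂| ≤ l₃ ≤ l₁+l₂ = [1,3]; l₃=4 is outside  ✗
parity: l₁+l₂+l₃ = 7 is odd

triangle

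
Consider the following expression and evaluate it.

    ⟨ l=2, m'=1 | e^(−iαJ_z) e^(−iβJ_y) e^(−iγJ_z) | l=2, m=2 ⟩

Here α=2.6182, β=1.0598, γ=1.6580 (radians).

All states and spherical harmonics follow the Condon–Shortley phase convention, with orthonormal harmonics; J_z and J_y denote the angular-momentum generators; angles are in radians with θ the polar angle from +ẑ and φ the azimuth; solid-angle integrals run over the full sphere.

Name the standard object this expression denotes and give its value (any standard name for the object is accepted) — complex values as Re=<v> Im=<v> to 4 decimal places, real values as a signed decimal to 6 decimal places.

This is a Wigner D-matrix element — the rotation-matrix element ⟨l m'| R(α,β,γ) |l m⟩ in the angular-momentum basis.
Split into d^2_{1,2}(β=1.0598) × two z-phases.
c=cos(1.059800/2)=0.862858, s=sin(1.059800/2)=0.505447; N=√[6·1·24·1]=12.000000
Admissible k: 1..1 (factorial args all ≥0)
  k=1: (−1)^0·12.0000/(6)·0.8629^3·0.5054^1 = +0.649416
d^2_{1,2}(1.0598) = +0.649416
D = (-0.866128-0.499821i)·(+0.649416)·(-0.984830+0.173525i) = +0.610269+0.222064i

Wigner D-matrix element, Re=0.6103 Im=0.2221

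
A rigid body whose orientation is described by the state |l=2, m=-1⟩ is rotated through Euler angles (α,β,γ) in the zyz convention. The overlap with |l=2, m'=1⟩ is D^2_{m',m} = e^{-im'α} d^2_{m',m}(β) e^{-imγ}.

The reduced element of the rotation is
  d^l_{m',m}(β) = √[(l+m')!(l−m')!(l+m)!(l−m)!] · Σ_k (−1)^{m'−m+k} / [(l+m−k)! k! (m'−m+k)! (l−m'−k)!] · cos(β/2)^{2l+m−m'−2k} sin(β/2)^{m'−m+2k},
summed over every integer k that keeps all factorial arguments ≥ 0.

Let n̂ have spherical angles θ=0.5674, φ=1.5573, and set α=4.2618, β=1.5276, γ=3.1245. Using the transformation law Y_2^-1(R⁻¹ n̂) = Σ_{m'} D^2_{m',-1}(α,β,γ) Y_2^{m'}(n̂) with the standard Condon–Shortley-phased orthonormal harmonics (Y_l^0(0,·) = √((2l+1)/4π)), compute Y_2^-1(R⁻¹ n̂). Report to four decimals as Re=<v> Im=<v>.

Re=-0.2988 Im=0.0842

Need the full column D^2_{m',-1} for m'=−2..2 at α=4.2618, β=1.5276, γ=3.1245.
cos(β/2)=0.722213, sin(β/2)=0.691671
d^2_{-2,-1}: single k=1 term ⇒ +0.521105;  D = +0.316412-0.414045i
d^2_{-1,-1}: k∈[0..1] ⇒ +0.272058 -0.748601 = -0.476544;  D = -0.214835-0.425371i
d^2_{0,-1}: k∈[0..1] ⇒ -0.638221 +0.585382 = -0.052839;  D = +0.052831-0.000903i
d^2_{1,-1}: k∈[0..1] ⇒ +0.748601 -0.228875 = +0.519727;  D = +0.218309-0.471653i
d^2_{2,-1}: single k=0 term ⇒ -0.477962;  D = -0.303027-0.369625i
Y_2^{m'}(θ=0.5674,φ=1.5573) and Σ D·Y over m':
  (+0.3164-0.4140i)·(-0.1115-0.0030i)  (-0.2148-0.4254i)·(+0.0047-0.3501i)  (+0.0528-0.0009i)·(+0.3575+0.0000i)  (+0.2183-0.4717i)·(-0.0047-0.3501i)  (-0.3030-0.3696i)·(-0.1115+0.0030i)
Y_2^-1(R⁻¹ n̂) = -0.298841+0.084218i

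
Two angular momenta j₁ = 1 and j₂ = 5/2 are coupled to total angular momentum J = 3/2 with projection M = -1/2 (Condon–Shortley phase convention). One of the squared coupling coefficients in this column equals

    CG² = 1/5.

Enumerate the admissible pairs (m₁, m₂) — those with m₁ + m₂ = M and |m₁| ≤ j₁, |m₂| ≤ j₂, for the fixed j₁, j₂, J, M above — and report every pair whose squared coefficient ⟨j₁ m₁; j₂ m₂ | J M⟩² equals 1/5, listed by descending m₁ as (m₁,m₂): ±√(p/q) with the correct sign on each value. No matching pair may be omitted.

(-1,1/2): +√(1/5)

Admissible pairs with m₁+m₂ = M = -1/2: (-1,1/2), (0,-1/2), (1,-3/2)
  (m₁,m₂)=(1,-3/2): CG² = 2/5, CG = +√(2/5)
  (m₁,m₂)=(0,-1/2): CG² = 2/5, CG = −√(2/5)
  (m₁,m₂)=(-1,1/2): CG² = 1/5, CG = +√(1/5)   ← matches the target
Pairs with CG² = 1/5: (-1,1/2): +√(1/5)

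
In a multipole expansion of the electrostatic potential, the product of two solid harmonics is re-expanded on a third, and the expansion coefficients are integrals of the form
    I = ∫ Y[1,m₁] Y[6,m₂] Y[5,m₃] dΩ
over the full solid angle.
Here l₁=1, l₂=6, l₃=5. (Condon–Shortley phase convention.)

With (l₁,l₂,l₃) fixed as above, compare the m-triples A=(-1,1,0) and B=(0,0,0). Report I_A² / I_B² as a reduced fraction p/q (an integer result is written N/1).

Same 1,6,5: normalisation and zero-m 3j drop out of the ratio.
A: Δ: 2! 0! 10! / 13! → 1/858; sum: t=2:+1/28800 = 1/28800; 3j²(1 6 5; -1 1 0) = Δ·Π!·Σ² = 7/286  (sign -1)
B: Δ: 2! 0! 10! / 13! → 1/858; sum: t=1:−1/14400 = -1/14400; 3j²(1 6 5; 0 0 0) = Δ·Π!·Σ² = 6/143  (sign +1)
I_A²/I_B² = (7/286)/(6/143) = 7/12

7/12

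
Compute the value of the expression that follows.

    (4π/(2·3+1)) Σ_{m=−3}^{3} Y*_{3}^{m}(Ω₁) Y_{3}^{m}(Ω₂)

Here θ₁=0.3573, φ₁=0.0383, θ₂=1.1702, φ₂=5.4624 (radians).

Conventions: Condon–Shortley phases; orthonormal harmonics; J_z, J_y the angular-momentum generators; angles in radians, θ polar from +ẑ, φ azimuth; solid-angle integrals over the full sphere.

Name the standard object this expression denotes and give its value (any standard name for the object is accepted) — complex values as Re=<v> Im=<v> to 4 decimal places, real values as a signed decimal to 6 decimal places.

Legendre polynomial (addition theorem), -0.386555

This sum is the spherical-harmonic addition theorem: it equals the Legendre polynomial P_l(cos γ) of the angle γ between the two directions.
Expand P_3 via completeness: Σ_{m} conj(Y_{3,m}) at Ω₁ times Y_{3,m} at Ω₂ —
  m=-3: (+0.017732+0.002046i) × (-0.253463+0.204646i) = -0.004913+0.003110i  (running Σ = -0.004913+0.003110i)
  m=-2: (+0.116773+0.008962i) × (-0.023897+0.337087i) = -0.005812+0.039149i  (running Σ = -0.010725+0.042259i)
  m=-1: (+0.382712+0.014665i) × (-0.048609-0.052177i) = -0.017838-0.020682i  (running Σ = -0.028563+0.021577i)
  m=0: (+0.485392-0.000000i) × (-0.325925+0.000000i) = -0.158202+0.000000i  (running Σ = -0.186764+0.021577i)
  m=1: (-0.382712+0.014665i) × (+0.048609-0.052177i) = -0.017838+0.020682i  (running Σ = -0.204603+0.042259i)
  m=2: (+0.116773-0.008962i) × (-0.023897-0.337087i) = -0.005812-0.039149i  (running Σ = -0.210414+0.003110i)
  m=3: (-0.017732+0.002046i) × (+0.253463+0.204646i) = -0.004913-0.003110i  (running Σ = -0.215327+0.000000i)
Accumulated sum -0.215327+0.000000i; after 4π/(2l+1) scaling, -0.386555+0.000000i ⇒ P_3 = -0.386555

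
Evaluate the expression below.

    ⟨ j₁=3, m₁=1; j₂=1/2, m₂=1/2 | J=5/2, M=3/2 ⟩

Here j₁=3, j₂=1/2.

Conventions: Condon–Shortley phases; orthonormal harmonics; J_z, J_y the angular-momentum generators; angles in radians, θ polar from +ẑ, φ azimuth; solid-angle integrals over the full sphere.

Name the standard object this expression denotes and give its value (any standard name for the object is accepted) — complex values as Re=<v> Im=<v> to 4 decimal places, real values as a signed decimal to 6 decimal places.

This is a Clebsch–Gordan (vector-coupling) coefficient.
√[6·1!5!0!/7! · 4!2!1!0!4!1!] = √(1152/7)
  +(−1)^1/∏(1,0,1,0,4,0)! = -1/24  (running -1/24)
⟨..|..⟩ = √(1152/7)·(-1/24) = -0.534522

Clebsch–Gordan coefficient, −√(2/7) ≈ -0.534522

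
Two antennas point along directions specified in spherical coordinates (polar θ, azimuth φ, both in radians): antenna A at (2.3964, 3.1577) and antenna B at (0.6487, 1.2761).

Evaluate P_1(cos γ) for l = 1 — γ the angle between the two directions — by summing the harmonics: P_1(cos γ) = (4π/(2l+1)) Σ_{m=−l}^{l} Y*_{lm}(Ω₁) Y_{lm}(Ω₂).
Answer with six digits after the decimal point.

Expand P_1 via completeness: Σ_{m} conj(Y_{1,m}) at Ω₁ times Y_{1,m} at Ω₂ —
  m=-1: Y*=-0.23425 - 0.00377j  Y=0.06063 - 0.19973j  product -0.01496 + 0.04656j
  m=+0: Y*=-0.35910 + 0.00000j  Y=0.38935 + 0.00000j  product -0.13982 + 0.00000j
  m=+1: Y*=0.23425 - 0.00377j  Y=-0.06063 - 0.19973j  product -0.01496 - 0.04656j
Σ over m = -0.16973 + 0.00000j; ×(4π/3) → -0.71096 + 0.00000j. Real part: -0.710956

-0.710956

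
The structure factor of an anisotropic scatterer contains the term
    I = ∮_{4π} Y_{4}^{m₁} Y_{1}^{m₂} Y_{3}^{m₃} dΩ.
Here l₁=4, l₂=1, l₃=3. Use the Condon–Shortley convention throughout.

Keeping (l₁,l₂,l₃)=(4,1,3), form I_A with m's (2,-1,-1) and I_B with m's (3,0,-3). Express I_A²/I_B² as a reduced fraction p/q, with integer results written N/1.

15/7

Shared (l₁,l₂,l₃)=(4,1,3): N and (l;000)² cancel in I_A²/I_B².
A: Δ = 2!·6!·0!/9! = 1/252; Racah Σ t=0..0: t=0:+1/96 = 1/96; ⇒ 3j(4 1 3; 2 -1 -1)² = 5/84, sgn +1
B: Δ = 2!·6!·0!/9! = 1/252; Racah Σ t=1..1: t=1:−1/720 = -1/720; ⇒ 3j(4 1 3; 3 0 -3)² = 1/36, sgn -1
I_A²/I_B² = (5/84)/(1/36) = 15/7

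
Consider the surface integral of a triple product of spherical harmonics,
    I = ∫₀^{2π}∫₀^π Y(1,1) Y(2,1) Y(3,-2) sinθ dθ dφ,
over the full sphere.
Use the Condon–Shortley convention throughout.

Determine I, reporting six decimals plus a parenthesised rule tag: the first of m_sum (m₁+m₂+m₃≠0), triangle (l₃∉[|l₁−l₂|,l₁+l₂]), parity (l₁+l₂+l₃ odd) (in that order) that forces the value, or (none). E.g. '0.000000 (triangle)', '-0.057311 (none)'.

0.261169 (none)

m-sum 0 ✓  L=6 even ✓  1≤3≤3 ✓
Π(2lᵢ+1) = 3×5×7 = 105
triangle coeff Δ(1,2,3) = 1/105
Σ_t [0,0]: t=0:+1/4 = 1/4
(3j)²=3/35 [(1 2 3; 0 0 0)], sign=-1
Σ_t [0,0]: t=0:+1/12 = 1/12
(3j)²=2/21 [(1 2 3; 1 1 -2)], sign=-1
⇒ 4πI² = 6/7
I = (+1)√(6/7/(4π)) = 0.26116903
No selection rule forces the value: the integral is nonzero (none).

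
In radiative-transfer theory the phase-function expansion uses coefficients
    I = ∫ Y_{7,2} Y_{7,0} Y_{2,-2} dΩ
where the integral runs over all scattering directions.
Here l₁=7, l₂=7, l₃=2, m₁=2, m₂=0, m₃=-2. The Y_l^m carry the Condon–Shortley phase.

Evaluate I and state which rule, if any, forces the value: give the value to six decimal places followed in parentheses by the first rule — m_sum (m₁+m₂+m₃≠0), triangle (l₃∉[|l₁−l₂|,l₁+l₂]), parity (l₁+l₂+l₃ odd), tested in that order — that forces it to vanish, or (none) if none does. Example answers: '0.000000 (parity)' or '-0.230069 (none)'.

Rules hold: Σm=0, L=16 even, 0≤2≤14.
N = 15·15·5 = 1125
Δ = 12!·2!·2!/17! = 1/185640
Racah Σ t=5..7: t=5:−1/2419200 t=6:+1/518400 t=7:−1/2419200 = 1/907200
⇒ 3j(7 7 2; 0 0 0)² = 56/3315, sgn +1
Racah Σ t=5..5: t=5:−1/2419200 = -1/2419200
⇒ 3j(7 7 2; 2 0 -2)² = 27/1105, sgn -1
4πI² = N·(3j₀)²·(3jₘ)² = 22680/48841
I = -1·√(0.464364/4π) = -0.19223140
No selection rule forces the value: the integral is nonzero (none).

-0.192231 (none)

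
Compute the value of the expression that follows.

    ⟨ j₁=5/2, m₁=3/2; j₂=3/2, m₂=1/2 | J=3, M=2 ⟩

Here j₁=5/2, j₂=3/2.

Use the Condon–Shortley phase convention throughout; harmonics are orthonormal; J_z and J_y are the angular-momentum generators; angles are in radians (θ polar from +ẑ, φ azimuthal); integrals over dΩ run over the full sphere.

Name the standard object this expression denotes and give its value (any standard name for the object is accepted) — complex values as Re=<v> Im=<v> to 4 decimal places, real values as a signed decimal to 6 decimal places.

This is a Clebsch–Gordan (vector-coupling) coefficient.
triangle: 1!·4!·2!/8! = 48/40320
(j±m)!: 4!·1!·2!·1!·5!·1! = 5760
prefactor² = (2J+1)·Δ·N² = 48
  k=0: +1/(0!·1!·1!·2!·3!·0!) = 1/12
  k=1: −1/(1!·0!·0!·1!·4!·1!) = -1/24
Σ = 1/24  ⇒  CG² = 48·(1/24)² = 1/12
CG = +√(1/12) = +0.288675

Clebsch–Gordan coefficient, +√(1/12) ≈ +0.288675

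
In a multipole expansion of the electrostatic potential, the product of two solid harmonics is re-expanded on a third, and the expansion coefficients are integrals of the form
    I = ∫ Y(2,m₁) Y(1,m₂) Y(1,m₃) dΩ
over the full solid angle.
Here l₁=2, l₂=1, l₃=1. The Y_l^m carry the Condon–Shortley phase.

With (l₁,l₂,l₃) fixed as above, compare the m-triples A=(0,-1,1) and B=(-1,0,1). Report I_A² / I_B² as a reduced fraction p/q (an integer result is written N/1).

1/3

l's match ⇒ only the (l;m) 3-j factors differ between A and B.
A: triangle coeff Δ(2,1,1) = 1/30; Σ_t [0,0]: t=0:+1/4 = 1/4; (3j)²=1/30 [(2 1 1; 0 -1 1)], sign=+1
B: triangle coeff Δ(2,1,1) = 1/30; Σ_t [1,1]: t=1:−1/2 = -1/2; (3j)²=1/10 [(2 1 1; -1 0 1)], sign=-1
I_A²/I_B² = (1/30)/(1/10) = 1/3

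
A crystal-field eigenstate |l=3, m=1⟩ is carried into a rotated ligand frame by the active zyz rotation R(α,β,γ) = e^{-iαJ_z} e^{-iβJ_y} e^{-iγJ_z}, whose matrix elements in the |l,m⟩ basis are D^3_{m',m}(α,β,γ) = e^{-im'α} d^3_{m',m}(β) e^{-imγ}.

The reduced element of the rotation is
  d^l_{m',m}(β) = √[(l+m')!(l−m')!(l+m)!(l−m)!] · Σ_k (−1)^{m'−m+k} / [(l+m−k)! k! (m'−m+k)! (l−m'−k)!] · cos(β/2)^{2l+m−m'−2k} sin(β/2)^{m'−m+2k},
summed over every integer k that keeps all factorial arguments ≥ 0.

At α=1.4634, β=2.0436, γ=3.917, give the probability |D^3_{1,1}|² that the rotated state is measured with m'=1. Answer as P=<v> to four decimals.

P=0.2058

Split into d^3_{1,1}(β=2.0436) × two z-phases.
With c≡cos(β/2)=0.521831 and s≡sin(β/2)=0.853049, N=[24·2·24·2]^{1/2}=48.000000
The bounds max(0,m−m')=0 and min(l+m,l−m')=2 give 3 terms
  k=0: (−1)^0·48.0000/(48)·0.5218^6·0.8530^0 = +0.020192
  k=1: (−1)^1·48.0000/(6)·0.5218^4·0.8530^2 = -0.431676
  k=2: (−1)^2·48.0000/(8)·0.5218^2·0.8530^4 = +0.865181
d^3_{1,1}(2.0436) = +0.020192 -0.431676 +0.865181 = +0.453696
|D^3_{1,1}|² = |d^3_{1,1}(β)|² = (+0.453696)² = 0.205841 (the z-rotation phases have unit modulus)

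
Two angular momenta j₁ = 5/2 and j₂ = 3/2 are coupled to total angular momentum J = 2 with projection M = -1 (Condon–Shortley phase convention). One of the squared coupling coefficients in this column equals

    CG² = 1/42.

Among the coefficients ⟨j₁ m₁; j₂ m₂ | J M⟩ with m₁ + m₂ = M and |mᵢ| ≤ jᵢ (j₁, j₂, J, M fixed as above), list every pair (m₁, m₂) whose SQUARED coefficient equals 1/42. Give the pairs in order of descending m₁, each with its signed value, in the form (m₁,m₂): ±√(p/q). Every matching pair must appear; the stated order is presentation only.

(-3/2,1/2): +√(1/42)

Admissible pairs with m₁+m₂ = M = -1: (-5/2,3/2), (-3/2,1/2), (-1/2,-1/2), (1/2,-3/2)
  (m₁,m₂)=(1/2,-3/2): CG² = 9/28, CG = +√(9/28)
  (m₁,m₂)=(-1/2,-1/2): CG² = 25/84, CG = −√(25/84)
  (m₁,m₂)=(-3/2,1/2): CG² = 1/42, CG = +√(1/42)   ← matches the target
  (m₁,m₂)=(-5/2,3/2): CG² = 5/14, CG = +√(5/14)
Pairs with CG² = 1/42: (-3/2,1/2): +√(1/42)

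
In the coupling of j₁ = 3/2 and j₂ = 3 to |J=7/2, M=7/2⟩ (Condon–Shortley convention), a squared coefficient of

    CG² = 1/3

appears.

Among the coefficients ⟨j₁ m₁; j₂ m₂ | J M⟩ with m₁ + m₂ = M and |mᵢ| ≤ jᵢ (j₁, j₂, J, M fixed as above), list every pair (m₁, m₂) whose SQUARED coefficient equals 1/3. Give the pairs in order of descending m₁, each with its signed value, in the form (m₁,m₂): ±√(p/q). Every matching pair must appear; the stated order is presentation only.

(3/2,2): +√(1/3)

Admissible pairs with m₁+m₂ = M = 7/2: (1/2,3), (3/2,2)
  (m₁,m₂)=(3/2,2): CG² = 1/3, CG = +√(1/3)   ← matches the target
  (m₁,m₂)=(1/2,3): CG² = 2/3, CG = −√(2/3)
Pairs with CG² = 1/3: (3/2,2): +√(1/3)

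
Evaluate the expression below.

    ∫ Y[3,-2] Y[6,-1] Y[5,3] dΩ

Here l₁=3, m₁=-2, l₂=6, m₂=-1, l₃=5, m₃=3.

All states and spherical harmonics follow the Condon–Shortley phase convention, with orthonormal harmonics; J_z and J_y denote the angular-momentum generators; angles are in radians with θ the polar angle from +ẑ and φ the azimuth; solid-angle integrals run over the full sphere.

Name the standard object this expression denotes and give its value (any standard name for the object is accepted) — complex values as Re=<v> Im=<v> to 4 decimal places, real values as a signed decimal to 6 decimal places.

This is a Gaunt coefficient — the integral of a triple product of spherical harmonics over the sphere.
m-sum 0 ✓  L=14 even ✓  3≤5≤9 ✓
Π(2lᵢ+1) = 7×13×11 = 1001
triangle coeff Δ(3,6,5) = 1/675675
Σ_t [1,3]: t=1:−1/8640 t=2:+1/2304 t=3:−1/8640 = 7/34560
(3j)²=7/429 [(3 6 5; 0 0 0)], sign=-1
Σ_t [3,4]: t=3:−1/17280 t=4:+1/120960 = -1/20160
(3j)²=64/3003 [(3 6 5; -2 -1 3)], sign=-1
⇒ 4πI² = 448/1287
I = (+1)√(448/1287/(4π)) = 0.16643505

Gaunt coefficient, +0.166435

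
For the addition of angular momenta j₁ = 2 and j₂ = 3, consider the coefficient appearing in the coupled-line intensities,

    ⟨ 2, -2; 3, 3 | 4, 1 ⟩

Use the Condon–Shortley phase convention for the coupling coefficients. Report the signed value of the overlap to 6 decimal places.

−√(3/70) ≈ -0.207020

√[9·1!3!5!/10! · 0!4!6!0!5!3!] = √(155520/7)
  +(−1)^1/∏(1,0,3,5,0,0)! = -1/720  (running -1/720)
⟨..|..⟩ = √(155520/7)·(-1/720) = -0.207020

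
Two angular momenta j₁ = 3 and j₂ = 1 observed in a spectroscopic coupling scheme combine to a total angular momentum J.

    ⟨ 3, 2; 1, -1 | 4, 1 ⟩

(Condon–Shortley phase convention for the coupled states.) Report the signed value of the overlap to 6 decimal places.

√[9·0!6!2!/9! · 5!1!0!2!5!3!] = √(43200/7)
  +(−1)^0/∏(0,0,1,0,5,2)! = 1/240  (running 1/240)
⟨..|..⟩ = √(43200/7)·(1/240) = +0.327327

+0.327327  (= +√(3/28))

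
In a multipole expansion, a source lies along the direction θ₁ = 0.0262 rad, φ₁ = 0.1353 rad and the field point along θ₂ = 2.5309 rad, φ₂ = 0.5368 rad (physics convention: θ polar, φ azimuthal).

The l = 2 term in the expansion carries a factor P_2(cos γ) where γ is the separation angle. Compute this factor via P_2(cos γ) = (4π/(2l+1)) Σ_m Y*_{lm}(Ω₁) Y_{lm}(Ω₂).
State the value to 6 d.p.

0.472381

Addition theorem: P_2(cos γ) = (4π/5) Σ_m Y*_{lm}(Ω₁) Y_{lm}(Ω₂), m = −2…2:
  term(m=-2) = (0.000023, -0.000024)   from Y*(Ω₁)=(0.000255, 0.000071), Y(Ω₂)=(0.060583, -0.111639)
  term(m=-1) = (-0.006759, 0.002870)   from Y*(Ω₁)=(0.020047, 0.002729), Y(Ω₂)=(-0.311887, 0.185600)
  term(m=+0) = (0.201425, 0.000000)   from Y*(Ω₁)=(0.630134, -0.000000), Y(Ω₂)=(0.319655, 0.000000)
  term(m=+1) = (-0.006759, -0.002870)   from Y*(Ω₁)=(-0.020047, 0.002729), Y(Ω₂)=(0.311887, 0.185600)
  term(m=+2) = (0.000023, 0.000024)   from Y*(Ω₁)=(0.000255, -0.000071), Y(Ω₂)=(0.060583, 0.111639)
Σ over m = (0.187954, -0.000000); ×(4π/5) → (0.472381, -0.000000). Real part: 0.472381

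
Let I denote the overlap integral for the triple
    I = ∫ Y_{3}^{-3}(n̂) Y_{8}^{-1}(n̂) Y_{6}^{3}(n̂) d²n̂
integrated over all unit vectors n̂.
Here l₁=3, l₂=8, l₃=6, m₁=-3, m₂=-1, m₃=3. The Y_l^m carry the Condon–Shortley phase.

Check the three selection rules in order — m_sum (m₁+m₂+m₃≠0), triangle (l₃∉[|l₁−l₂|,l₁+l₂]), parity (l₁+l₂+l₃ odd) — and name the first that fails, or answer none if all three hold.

azimuthal sum: -3 − 1 + 3 = -1  ✗
5 ≤ 6 ≤ 11 (triangle on l)
L = 3 + 8 + 6 = 17 (odd)

m_sum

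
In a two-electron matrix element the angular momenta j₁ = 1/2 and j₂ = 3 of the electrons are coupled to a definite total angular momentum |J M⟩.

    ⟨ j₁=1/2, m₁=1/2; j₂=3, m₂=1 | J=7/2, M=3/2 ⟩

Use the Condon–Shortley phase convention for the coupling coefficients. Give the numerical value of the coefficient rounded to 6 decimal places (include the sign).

+0.845154

j₁+j₂−J=0  J+j₁−j₂=1  J−j₁+j₂=6  j₁+j₂+J+1=8
(j₁±m₁, j₂±m₂, J±M) = (1,0,4,2,5,2)
P² = 11520/7
sum k=0..0:
  [0] +1/48 = 1/48
S = 1/48
C² = P²·S² = 5/7 ; C = +0.845154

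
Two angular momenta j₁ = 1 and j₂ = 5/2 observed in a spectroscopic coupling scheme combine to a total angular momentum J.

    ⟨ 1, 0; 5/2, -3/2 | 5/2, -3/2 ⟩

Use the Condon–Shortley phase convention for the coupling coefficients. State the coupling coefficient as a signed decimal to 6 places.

j₁+j₂−J=1  J+j₁−j₂=1  J−j₁+j₂=4  j₁+j₂+J+1=7
(j₁±m₁, j₂±m₂, J±M) = (1,1,1,4,1,4)
P² = 576/35
sum k=0..1:
  [0] +1/6 = 1/6
  [1] −1/24 = -1/24
S = 1/8
C² = P²·S² = 9/35 ; C = +0.507093

+0.507093  (= +√(9/35))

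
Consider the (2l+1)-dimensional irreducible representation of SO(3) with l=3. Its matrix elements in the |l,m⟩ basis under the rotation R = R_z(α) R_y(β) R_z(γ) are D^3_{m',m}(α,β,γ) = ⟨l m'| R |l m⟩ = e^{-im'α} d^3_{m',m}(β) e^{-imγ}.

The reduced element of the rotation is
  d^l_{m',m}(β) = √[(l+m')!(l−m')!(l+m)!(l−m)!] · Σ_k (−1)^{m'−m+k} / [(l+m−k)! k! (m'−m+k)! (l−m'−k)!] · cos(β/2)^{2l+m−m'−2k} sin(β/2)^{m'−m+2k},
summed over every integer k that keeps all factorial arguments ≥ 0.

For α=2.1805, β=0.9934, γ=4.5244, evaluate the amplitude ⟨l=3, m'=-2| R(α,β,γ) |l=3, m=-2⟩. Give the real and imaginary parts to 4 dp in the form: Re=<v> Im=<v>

Re=-0.1440 Im=-0.1617

First d^3_{-2,-2}(β=0.9934), then the phase factors e^{-i(-2)α} and e^{-i(-2)γ}:
With c≡cos(β/2)=0.879160 and s≡sin(β/2)=0.476527, N=[1·120·1·120]^{1/2}=120.000000
k: max(0,(-2)−(-2))=0 … min(3+(-2),3−(-2))=1
  k=0: (−1)^0·120.0000/(120)·0.8792^6·0.4765^0 = +0.461750
  k=1: (−1)^1·120.0000/(24)·0.8792^4·0.4765^2 = -0.678291
d^3_{-2,-2}(0.9934) = +0.461750 -0.678291 = -0.216541
D = (-0.344202-0.938896i)·(-0.216541)·(-0.930149+0.367182i) = -0.143979-0.161741i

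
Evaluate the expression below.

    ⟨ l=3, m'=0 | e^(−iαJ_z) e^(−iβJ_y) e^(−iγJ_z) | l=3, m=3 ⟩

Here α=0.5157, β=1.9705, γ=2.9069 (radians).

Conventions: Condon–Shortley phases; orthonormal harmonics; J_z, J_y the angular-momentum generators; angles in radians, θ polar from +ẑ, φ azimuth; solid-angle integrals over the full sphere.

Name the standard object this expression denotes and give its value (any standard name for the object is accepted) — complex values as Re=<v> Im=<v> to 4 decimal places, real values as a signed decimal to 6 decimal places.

Wigner D-matrix element, Re=-0.3331 Im=-0.2829

This is a Wigner D-matrix element — the rotation-matrix element ⟨l m'| R(α,β,γ) |l m⟩ in the angular-momentum basis.
D^3_{0,3}(0.5157,1.9705,2.9069) = e^{-i·0·0.5157}·d^3_{0,3}(1.9705)·e^{-i·3·2.9069}. Compute d first:
Half-angle: c=0.552655, s=0.833410. N=√(6·6·720·1)=160.996894
k: max(0,(3)−(0))=3 … min(3+(3),3−(0))=3
  k=3: (−1)^0·160.9969/(36)·0.5527^3·0.8334^3 = +0.436972
d^3_{0,3}(1.9705) = +0.436972
Phases: e^{-i·(0)·0.5157}=+1.000000+0.000000i, e^{-i·(3)·2.9069}=-0.762209-0.647331i ⇒ D=-0.333064-0.282865i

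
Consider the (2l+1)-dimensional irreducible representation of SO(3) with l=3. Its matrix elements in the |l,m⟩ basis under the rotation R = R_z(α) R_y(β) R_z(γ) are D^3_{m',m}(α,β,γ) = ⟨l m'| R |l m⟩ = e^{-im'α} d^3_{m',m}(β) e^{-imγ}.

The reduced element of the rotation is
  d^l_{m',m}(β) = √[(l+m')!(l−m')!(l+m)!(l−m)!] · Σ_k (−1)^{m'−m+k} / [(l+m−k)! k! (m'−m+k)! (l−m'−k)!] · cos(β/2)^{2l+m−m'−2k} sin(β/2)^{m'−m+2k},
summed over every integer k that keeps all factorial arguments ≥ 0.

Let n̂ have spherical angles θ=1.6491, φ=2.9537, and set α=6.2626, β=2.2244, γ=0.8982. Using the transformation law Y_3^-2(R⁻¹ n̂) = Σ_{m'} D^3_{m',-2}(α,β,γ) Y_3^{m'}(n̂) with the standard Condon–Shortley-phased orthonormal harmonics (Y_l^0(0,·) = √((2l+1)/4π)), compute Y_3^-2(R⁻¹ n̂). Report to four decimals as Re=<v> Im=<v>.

Re=-0.0916 Im=-0.3344

Need the full column D^3_{m',-2} for m'=−3..3 at α=6.2626, β=2.2244, γ=0.8982.
cos(β/2)=0.442690, sin(β/2)=0.896675
d^3_{-3,-2}: single k=1 term ⇒ +0.037343;  D = -0.006091+0.036843i
d^3_{-2,-2}: k∈[0..1] ⇒ +0.007527 -0.154397 = -0.146870;  D = +0.026934-0.144379i
d^3_{-1,-2}: k∈[0..1] ⇒ -0.048210 +0.395579 = +0.347370;  D = -0.070719+0.340095i
d^3_{0,-2}: k∈[0..1] ⇒ +0.169133 -0.693904 = -0.524771;  D = +0.117389-0.511473i
d^3_{1,-2}: k∈[0..1] ⇒ -0.395579 +0.811474 = +0.415894;  D = -0.101357+0.403354i
d^3_{2,-2}: k∈[0..1] ⇒ +0.633445 -0.519768 = +0.113677;  D = -0.029968+0.109656i
d^3_{3,-2}: single k=0 term ⇒ -0.628565;  D = +0.178148-0.602791i
Y_3^{m'}(θ=1.6491,φ=2.9537) and Σ D·Y over m':
  (-0.0061+0.0368i)·(-0.3494-0.2209i)  (+0.0269-0.1444i)·(-0.0739-0.0292i)  (-0.0707+0.3401i)·(+0.3068+0.0583i)  (+0.1174-0.5115i)·(+0.0867+0.0000i)  (-0.1014+0.4034i)·(-0.3068+0.0583i)  (-0.0300+0.1097i)·(-0.0739+0.0292i)  (+0.1781-0.6028i)·(+0.3494-0.2209i)
Y_3^-2(R⁻¹ n̂) = -0.091605-0.334398i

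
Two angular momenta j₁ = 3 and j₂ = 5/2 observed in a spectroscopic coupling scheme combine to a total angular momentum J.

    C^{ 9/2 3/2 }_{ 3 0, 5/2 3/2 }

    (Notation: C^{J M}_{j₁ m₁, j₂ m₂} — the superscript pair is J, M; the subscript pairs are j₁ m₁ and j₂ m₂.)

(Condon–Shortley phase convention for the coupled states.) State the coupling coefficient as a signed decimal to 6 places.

−√(45/154) = -0.540562

j₁+j₂−J=1  J+j₁−j₂=5  J−j₁+j₂=4  j₁+j₂+J+1=11
(j₁±m₁, j₂±m₂, J±M) = (3,3,4,1,6,3)
P² = 207360/77
sum k=0..1:
  [0] +1/288 = 1/288
  [1] −1/72 = -1/72
S = -1/96
C² = P²·S² = 45/154 ; C = -0.540562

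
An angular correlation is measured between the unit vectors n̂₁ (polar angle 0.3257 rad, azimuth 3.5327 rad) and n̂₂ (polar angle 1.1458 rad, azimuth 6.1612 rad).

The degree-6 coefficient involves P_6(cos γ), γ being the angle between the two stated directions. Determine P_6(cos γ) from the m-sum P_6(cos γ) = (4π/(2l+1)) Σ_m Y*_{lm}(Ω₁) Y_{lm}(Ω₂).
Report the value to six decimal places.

-0.196695

Term-by-term m-sum for l=6 (normalisation 4π/13 = 0.966644):
  m=-6: (-0.00036 + 0.00037j) × (0.20548 + 0.18459j) = -0.00014 + 0.00001j  (running Σ = -0.00014 + 0.00001j)
  m=-5: (0.00200 - 0.00493j) × (0.35496 + 0.24805j) = 0.00193 - 0.00125j  (running Σ = 0.00179 - 0.00125j)
  m=-4: (0.00021 + 0.03319j) × (0.18889 + 0.10025j) = -0.00329 + 0.00629j  (running Σ = -0.00150 + 0.00504j)
  m=-3: (-0.05379 - 0.12814j) × (-0.21428 - 0.08212j) = 0.00100 + 0.03187j  (running Σ = -0.00049 + 0.03692j)
  m=-2: (0.27040 + 0.26868j) × (-0.29021 - 0.07224j) = -0.05906 - 0.09751j  (running Σ = -0.05956 - 0.06059j)
  m=-1: (-0.53806 - 0.22187j) × (0.13112 + 0.01607j) = -0.06698 - 0.03774j  (running Σ = -0.12654 - 0.09833j)
  m=0: (0.15982 + 0.00000j) × (0.31031 + 0.00000j) = 0.04959 + 0.00000j  (running Σ = -0.07694 - 0.09833j)
  m=1: (0.53806 - 0.22187j) × (-0.13112 + 0.01607j) = -0.06698 + 0.03774j  (running Σ = -0.14393 - 0.06059j)
  m=2: (0.27040 - 0.26868j) × (-0.29021 + 0.07224j) = -0.05906 + 0.09751j  (running Σ = -0.20299 + 0.03692j)
  m=3: (0.05379 - 0.12814j) × (0.21428 - 0.08212j) = 0.00100 - 0.03187j  (running Σ = -0.20198 + 0.00504j)
  m=4: (0.00021 - 0.03319j) × (0.18889 - 0.10025j) = -0.00329 - 0.00629j  (running Σ = -0.20527 - 0.00125j)
  m=5: (-0.00200 - 0.00493j) × (-0.35496 + 0.24805j) = 0.00193 + 0.00125j  (running Σ = -0.20334 + 0.00001j)
  m=6: (-0.00036 - 0.00037j) × (0.20548 - 0.18459j) = -0.00014 - 0.00001j  (running Σ = -0.20348 + 0.00000j)
Σ over m = -0.20348 + 0.00000j; ×(4π/13) → -0.19670 + 0.00000j. Real part: -0.196695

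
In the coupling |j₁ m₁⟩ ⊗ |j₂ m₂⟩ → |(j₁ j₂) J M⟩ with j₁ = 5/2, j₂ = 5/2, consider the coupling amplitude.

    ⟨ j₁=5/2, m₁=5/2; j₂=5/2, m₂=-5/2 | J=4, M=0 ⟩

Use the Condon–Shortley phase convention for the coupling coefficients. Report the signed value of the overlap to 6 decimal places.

j₁+j₂−J=1  J+j₁−j₂=4  J−j₁+j₂=4  j₁+j₂+J+1=10
(j₁±m₁, j₂±m₂, J±M) = (5,0,0,5,4,4)
P² = 82944/7
sum k=0..0:
  [0] +1/576 = 1/576
S = 1/576
C² = P²·S² = 1/28 ; C = +0.188982

+0.188982  (= +√(1/28))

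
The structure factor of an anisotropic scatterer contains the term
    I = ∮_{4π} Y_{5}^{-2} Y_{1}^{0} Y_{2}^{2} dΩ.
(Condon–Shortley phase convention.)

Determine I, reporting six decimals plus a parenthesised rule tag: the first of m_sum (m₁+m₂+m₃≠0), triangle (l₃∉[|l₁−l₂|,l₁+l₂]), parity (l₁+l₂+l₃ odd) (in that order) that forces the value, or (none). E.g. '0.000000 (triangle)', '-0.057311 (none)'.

0.000000 (triangle)

triangle: need 4≤l₃≤6, have 2; I=0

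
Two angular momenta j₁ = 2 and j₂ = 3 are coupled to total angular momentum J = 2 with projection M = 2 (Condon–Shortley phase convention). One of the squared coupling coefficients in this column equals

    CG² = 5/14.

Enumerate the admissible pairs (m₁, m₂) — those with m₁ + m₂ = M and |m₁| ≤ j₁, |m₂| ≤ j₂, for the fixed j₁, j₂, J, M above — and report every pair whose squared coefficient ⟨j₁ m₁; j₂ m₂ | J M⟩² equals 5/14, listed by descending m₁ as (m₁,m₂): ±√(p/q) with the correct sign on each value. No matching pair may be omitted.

Admissible pairs with m₁+m₂ = M = 2: (-1,3), (0,2), (1,1), (2,0)
  (m₁,m₂)=(2,0): CG² = 1/14, CG = +√(1/14)
  (m₁,m₂)=(1,1): CG² = 3/14, CG = −√(3/14)
  (m₁,m₂)=(0,2): CG² = 5/14, CG = +√(5/14)   ← matches the target
  (m₁,m₂)=(-1,3): CG² = 5/14, CG = −√(5/14)   ← matches the target
Pairs with CG² = 5/14: (0,2): +√(5/14); (-1,3): −√(5/14)

(0,2): +√(5/14); (-1,3): −√(5/14)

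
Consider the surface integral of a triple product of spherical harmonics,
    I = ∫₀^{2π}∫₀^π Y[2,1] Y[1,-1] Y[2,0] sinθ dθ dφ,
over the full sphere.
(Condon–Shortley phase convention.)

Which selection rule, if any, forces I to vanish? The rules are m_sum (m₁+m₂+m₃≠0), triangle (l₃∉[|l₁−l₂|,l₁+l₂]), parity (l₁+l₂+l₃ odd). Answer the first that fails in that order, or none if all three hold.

m₁+m₂+m₃ = 1 − 1 + 0 = 0  ✓
triangle: |2−1|=1 ≤ l₃=2 ≤ 2+1=3  ✓
parity: l₁+l₂+l₃ = 5 is odd  ✗

parity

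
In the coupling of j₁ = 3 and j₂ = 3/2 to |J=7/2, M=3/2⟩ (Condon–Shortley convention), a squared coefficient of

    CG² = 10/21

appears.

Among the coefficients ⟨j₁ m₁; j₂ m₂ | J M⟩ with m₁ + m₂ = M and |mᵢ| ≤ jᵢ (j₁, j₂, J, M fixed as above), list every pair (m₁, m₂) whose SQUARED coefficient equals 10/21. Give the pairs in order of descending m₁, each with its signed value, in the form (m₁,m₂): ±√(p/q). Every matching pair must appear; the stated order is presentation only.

Admissible pairs with m₁+m₂ = M = 3/2: (0,3/2), (1,1/2), (2,-1/2), (3,-3/2)
  (m₁,m₂)=(3,-3/2): CG² = 2/21, CG = +√(2/21)
  (m₁,m₂)=(2,-1/2): CG² = 3/7, CG = +√(3/7)
  (m₁,m₂)=(1,1/2): CG² = 0/1, CG = 0
  (m₁,m₂)=(0,3/2): CG² = 10/21, CG = −√(10/21)   ← matches the target
Pairs with CG² = 10/21: (0,3/2): −√(10/21)

(0,3/2): −√(10/21)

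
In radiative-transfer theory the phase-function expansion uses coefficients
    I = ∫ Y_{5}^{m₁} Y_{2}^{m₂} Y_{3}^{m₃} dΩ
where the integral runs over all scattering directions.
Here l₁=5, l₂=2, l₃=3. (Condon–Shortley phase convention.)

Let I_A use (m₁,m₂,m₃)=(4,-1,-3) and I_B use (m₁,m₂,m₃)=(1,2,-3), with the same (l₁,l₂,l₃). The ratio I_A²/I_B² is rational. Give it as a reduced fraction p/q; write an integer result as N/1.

84/1

Same 5,2,3: normalisation and zero-m 3j drop out of the ratio.
A: Δ: 4! 6! 0! / 11! → 1/2310; sum: t=1:−1/4320 = -1/4320; 3j²(5 2 3; 4 -1 -3) = Δ·Π!·Σ² = 2/55  (sign -1)
B: Δ: 4! 6! 0! / 11! → 1/2310; sum: t=4:+1/17280 = 1/17280; 3j²(5 2 3; 1 2 -3) = Δ·Π!·Σ² = 1/2310  (sign +1)
I_A²/I_B² = (2/55)/(1/2310) = 84/1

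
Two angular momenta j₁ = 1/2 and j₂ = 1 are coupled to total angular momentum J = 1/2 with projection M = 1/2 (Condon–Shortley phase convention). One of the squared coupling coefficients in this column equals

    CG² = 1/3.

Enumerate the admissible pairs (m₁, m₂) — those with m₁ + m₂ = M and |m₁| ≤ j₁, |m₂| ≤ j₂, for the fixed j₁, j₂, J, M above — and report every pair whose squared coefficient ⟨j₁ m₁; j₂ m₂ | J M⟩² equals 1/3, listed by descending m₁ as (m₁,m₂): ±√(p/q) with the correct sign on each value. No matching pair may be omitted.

(1/2,0): +√(1/3)

Admissible pairs with m₁+m₂ = M = 1/2: (-1/2,1), (1/2,0)
  (m₁,m₂)=(1/2,0): CG² = 1/3, CG = +√(1/3)   ← matches the target
  (m₁,m₂)=(-1/2,1): CG² = 2/3, CG = −√(2/3)
Pairs with CG² = 1/3: (1/2,0): +√(1/3)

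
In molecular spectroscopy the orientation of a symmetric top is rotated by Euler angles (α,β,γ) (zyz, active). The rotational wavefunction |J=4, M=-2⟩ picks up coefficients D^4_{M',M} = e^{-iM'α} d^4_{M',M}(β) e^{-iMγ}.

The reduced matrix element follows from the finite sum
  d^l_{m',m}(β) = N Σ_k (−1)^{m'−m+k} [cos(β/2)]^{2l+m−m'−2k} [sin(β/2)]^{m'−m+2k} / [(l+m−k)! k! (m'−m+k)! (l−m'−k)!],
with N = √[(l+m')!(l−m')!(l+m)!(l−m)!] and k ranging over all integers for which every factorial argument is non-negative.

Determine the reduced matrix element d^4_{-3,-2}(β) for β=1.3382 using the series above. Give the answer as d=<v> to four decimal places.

d=-0.3714

d^4_{-3,-2}(β=1.3382) via the finite sum:
c=cos(1.338200/2)=0.784380, s=sin(1.338200/2)=0.620280; N=√[1·5040·2·720]=2693.993318
The bounds max(0,m−m')=1 and min(l+m,l−m')=2 give 2 terms
  k=1: (−1)^0·2693.9933/(720)·0.7844^7·0.6203^1 = +0.423973
  k=2: (−1)^1·2693.9933/(240)·0.7844^5·0.6203^3 = -0.795394
d^4_{-3,-2}(1.3382) = +0.423973 -0.795394 = -0.371421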